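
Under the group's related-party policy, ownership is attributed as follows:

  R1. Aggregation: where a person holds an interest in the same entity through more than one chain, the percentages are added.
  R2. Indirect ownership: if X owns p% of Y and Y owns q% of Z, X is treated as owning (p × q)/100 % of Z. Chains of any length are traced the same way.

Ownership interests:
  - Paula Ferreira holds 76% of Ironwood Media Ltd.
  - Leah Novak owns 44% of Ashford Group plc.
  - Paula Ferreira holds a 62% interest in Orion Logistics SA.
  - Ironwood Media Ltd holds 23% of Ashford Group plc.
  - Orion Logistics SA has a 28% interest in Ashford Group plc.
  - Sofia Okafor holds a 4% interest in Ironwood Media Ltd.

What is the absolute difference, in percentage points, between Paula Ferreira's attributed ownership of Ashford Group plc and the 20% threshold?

Chain via Orion Logistics SA (R2): 62% × 28% = 17.36% of Ashford Group plc.
Chain via Ironwood Media Ltd (R2): 76% × 23% = 17.48% of Ashford Group plc.
Aggregating (R1): 17.36% + 17.48% = 34.84%.
34.84% exceeds the 20% threshold by 14.84 percentage points.

14.84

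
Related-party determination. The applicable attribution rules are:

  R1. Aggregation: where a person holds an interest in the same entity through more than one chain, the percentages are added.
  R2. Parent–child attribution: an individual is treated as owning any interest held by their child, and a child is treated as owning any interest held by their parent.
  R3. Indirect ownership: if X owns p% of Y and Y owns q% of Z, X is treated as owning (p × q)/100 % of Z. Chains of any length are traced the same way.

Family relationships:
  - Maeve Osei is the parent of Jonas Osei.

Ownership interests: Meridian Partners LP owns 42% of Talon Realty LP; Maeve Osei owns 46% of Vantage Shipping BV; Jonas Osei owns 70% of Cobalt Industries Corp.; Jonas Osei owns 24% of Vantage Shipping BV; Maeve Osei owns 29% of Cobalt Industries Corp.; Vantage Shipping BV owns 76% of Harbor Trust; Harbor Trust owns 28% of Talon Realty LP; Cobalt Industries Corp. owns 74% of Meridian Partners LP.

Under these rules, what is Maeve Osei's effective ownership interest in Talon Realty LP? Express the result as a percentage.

45.6652%

By parent–child attribution (R2), Maeve Osei is treated as also owning Jonas Osei's interest in Cobalt Industries Corp, giving 29% + 70% = 99%.
By parent–child attribution (R2), Maeve Osei is treated as also owning Jonas Osei's interest in Vantage Shipping BV, giving 46% + 24% = 70%.
Chain via Cobalt Industries Corp. → Meridian Partners LP (R3): 99% × 74% × 42% = 30.7692% of Talon Realty LP.
Chain via Vantage Shipping BV → Harbor Trust (R3): 70% × 76% × 28% = 14.896% of Talon Realty LP.
Aggregating (R1): 30.7692% + 14.896% = 45.6652%.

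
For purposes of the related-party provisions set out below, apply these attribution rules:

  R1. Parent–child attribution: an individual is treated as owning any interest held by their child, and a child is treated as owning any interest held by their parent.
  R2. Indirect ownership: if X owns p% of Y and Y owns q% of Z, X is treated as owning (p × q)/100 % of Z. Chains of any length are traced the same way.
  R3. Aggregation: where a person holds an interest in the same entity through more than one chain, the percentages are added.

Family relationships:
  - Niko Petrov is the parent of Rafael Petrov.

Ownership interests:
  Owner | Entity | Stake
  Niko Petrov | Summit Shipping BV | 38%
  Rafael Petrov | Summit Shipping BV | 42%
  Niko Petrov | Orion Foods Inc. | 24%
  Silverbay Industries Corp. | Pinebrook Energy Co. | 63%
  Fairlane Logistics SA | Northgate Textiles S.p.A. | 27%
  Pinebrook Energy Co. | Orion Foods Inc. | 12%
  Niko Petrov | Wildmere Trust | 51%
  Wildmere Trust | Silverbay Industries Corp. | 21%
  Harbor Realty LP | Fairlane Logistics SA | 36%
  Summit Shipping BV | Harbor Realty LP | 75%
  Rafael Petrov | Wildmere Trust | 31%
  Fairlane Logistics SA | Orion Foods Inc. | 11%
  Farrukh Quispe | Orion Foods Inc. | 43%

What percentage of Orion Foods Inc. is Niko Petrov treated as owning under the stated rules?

27.677832%

By parent–child attribution (R1), Niko Petrov is treated as also owning Rafael Petrov's interest in Wildmere Trust, giving 51% + 31% = 82%.
By parent–child attribution (R1), Niko Petrov is treated as also owning Rafael Petrov's interest in Summit Shipping BV, giving 38% + 42% = 80%.
Chain via Wildmere Trust → Silverbay Industries Corp. → Pinebrook Energy Co. (R2): 82% × 21% × 63% × 12% = 1.301832% of Orion Foods Inc.
Chain via Summit Shipping BV → Harbor Realty LP → Fairlane Logistics SA (R2): 80% × 75% × 36% × 11% = 2.376% of Orion Foods Inc.
Direct interest in Orion Foods Inc: 24%.
Aggregating (R3): 1.301832% + 2.376% + 24% = 27.677832%.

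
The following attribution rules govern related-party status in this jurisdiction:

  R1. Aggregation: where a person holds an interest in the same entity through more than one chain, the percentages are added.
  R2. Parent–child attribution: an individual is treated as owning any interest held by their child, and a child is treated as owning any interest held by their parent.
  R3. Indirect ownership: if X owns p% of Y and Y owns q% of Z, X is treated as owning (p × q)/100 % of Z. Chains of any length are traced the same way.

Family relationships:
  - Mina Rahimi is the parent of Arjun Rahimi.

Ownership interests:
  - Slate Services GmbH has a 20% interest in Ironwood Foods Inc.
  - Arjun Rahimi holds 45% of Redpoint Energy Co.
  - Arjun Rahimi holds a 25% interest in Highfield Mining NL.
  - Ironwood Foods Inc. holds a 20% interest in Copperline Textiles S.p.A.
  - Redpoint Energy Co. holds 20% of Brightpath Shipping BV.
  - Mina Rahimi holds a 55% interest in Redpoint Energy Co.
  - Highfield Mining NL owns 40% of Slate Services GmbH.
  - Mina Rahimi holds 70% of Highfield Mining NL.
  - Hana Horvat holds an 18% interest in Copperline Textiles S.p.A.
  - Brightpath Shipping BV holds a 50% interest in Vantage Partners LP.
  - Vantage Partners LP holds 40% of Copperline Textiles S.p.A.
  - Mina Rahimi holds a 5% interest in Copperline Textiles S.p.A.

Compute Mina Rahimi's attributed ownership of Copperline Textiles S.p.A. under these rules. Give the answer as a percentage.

10.52%

By parent–child attribution (R2), Mina Rahimi is treated as also owning Arjun Rahimi's interest in Highfield Mining NL, giving 70% + 25% = 95%.
By parent–child attribution (R2), Mina Rahimi is treated as also owning Arjun Rahimi's interest in Redpoint Energy Co, giving 55% + 45% = 100%.
Chain via Highfield Mining NL → Slate Services GmbH → Ironwood Foods Inc. (R3): 95% × 40% × 20% × 20% = 1.52% of Copperline Textiles S.p.A.
Chain via Redpoint Energy Co. → Brightpath Shipping BV → Vantage Partners LP (R3): 100% × 20% × 50% × 40% = 4% of Copperline Textiles S.p.A.
Direct interest in Copperline Textiles S.p.A: 5%.
Aggregating (R1): 1.52% + 4% + 5% = 10.52%.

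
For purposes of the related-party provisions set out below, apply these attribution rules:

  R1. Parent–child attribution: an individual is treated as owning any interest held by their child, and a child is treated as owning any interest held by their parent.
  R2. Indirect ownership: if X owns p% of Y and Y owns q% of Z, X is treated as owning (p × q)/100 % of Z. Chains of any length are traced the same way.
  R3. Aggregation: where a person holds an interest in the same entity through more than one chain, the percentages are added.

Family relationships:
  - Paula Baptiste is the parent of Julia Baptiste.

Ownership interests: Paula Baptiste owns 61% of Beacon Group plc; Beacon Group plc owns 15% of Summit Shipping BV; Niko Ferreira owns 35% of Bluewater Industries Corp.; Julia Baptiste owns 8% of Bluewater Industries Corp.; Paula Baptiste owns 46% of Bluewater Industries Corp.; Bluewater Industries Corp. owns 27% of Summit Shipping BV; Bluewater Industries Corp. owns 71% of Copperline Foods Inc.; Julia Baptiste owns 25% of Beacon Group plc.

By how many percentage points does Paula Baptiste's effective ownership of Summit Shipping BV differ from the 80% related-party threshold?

By parent–child attribution (R1), Paula Baptiste is treated as also owning Julia Baptiste's interest in Beacon Group plc, giving 61% + 25% = 86%.
By parent–child attribution (R1), Paula Baptiste is treated as also owning Julia Baptiste's interest in Bluewater Industries Corp, giving 46% + 8% = 54%.
Chain via Beacon Group plc (R2): 86% × 15% = 12.9% of Summit Shipping BV.
Chain via Bluewater Industries Corp. (R2): 54% × 27% = 14.58% of Summit Shipping BV.
Aggregating (R3): 12.9% + 14.58% = 27.48%.
27.48% falls short of the 80% threshold by 52.52 percentage points.

52.52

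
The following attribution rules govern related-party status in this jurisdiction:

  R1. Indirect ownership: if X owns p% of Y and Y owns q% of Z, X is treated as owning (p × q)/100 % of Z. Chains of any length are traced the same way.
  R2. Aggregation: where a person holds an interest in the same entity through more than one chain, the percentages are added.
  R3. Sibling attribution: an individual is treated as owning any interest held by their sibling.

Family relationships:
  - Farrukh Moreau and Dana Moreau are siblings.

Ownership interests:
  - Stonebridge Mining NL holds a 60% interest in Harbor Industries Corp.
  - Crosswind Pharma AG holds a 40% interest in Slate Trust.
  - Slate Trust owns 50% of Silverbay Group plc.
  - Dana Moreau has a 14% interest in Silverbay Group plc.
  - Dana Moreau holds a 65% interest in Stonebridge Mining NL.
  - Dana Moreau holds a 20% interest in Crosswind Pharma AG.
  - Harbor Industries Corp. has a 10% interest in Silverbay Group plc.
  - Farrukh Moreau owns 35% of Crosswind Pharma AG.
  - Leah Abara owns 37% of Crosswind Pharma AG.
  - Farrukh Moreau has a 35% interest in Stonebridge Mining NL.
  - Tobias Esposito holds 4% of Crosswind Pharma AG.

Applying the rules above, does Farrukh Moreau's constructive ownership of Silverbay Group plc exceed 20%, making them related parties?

Yes

By sibling attribution (R3), Farrukh Moreau is treated as also owning Dana Moreau's interest in Crosswind Pharma AG, giving 35% + 20% = 55%.
By sibling attribution (R3), Farrukh Moreau is treated as also owning Dana Moreau's interest in Stonebridge Mining NL, giving 35% + 65% = 100%.
By sibling attribution (R3), Farrukh Moreau is treated as owning Dana Moreau's 14% interest in Silverbay Group plc.
Chain via Crosswind Pharma AG → Slate Trust (R1): 55% × 40% × 50% = 11% of Silverbay Group plc.
Chain via Stonebridge Mining NL → Harbor Industries Corp. (R1): 100% × 60% × 10% = 6% of Silverbay Group plc.
Direct interest in Silverbay Group plc: 14%.
Aggregating (R2): 11% + 6% + 14% = 31%.
31% exceeds the 20% threshold, so Farrukh is a related party to Silverbay Group plc.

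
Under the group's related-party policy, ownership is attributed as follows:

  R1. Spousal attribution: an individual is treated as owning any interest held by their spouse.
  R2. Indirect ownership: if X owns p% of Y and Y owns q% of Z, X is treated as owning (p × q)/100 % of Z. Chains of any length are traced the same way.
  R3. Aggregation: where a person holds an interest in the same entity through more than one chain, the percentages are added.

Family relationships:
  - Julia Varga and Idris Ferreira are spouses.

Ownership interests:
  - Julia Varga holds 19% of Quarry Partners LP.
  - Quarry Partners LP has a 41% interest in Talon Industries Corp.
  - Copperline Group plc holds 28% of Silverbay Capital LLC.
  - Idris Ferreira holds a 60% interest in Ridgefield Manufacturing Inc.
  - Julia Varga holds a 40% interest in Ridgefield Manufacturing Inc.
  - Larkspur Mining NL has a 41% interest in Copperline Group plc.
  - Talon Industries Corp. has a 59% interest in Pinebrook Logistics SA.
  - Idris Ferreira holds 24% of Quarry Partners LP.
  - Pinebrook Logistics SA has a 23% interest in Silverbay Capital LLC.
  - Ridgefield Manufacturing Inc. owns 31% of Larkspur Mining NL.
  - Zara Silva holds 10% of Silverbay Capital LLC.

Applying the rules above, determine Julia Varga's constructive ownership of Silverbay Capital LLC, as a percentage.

5.951191%

By spousal attribution (R1), Julia Varga is treated as also owning Idris Ferreira's interest in Ridgefield Manufacturing Inc, giving 40% + 60% = 100%.
By spousal attribution (R1), Julia Varga is treated as also owning Idris Ferreira's interest in Quarry Partners LP, giving 19% + 24% = 43%.
Chain via Ridgefield Manufacturing Inc. → Larkspur Mining NL → Copperline Group plc (R2): 100% × 31% × 41% × 28% = 3.5588% of Silverbay Capital LLC.
Chain via Quarry Partners LP → Talon Industries Corp. → Pinebrook Logistics SA (R2): 43% × 41% × 59% × 23% = 2.392391% of Silverbay Capital LLC.
Aggregating (R3): 3.5588% + 2.392391% = 5.951191%.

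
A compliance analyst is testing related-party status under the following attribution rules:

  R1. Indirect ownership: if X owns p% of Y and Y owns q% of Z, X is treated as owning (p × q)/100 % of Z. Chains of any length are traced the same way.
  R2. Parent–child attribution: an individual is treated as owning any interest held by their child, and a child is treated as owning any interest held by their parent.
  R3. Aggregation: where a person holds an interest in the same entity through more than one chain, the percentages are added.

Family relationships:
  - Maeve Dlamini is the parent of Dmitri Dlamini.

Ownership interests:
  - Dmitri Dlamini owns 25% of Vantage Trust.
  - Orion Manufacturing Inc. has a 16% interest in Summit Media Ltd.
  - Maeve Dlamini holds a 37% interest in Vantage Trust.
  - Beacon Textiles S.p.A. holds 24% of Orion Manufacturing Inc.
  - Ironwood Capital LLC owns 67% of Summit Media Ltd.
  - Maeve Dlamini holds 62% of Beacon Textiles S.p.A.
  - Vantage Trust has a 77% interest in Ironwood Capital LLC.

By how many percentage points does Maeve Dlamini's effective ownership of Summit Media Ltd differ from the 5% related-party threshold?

29.3666

By parent–child attribution (R2), Maeve Dlamini is treated as also owning Dmitri Dlamini's interest in Vantage Trust, giving 37% + 25% = 62%.
Chain via Vantage Trust → Ironwood Capital LLC (R1): 62% × 77% × 67% = 31.9858% of Summit Media Ltd.
Chain via Beacon Textiles S.p.A. → Orion Manufacturing Inc. (R1): 62% × 24% × 16% = 2.3808% of Summit Media Ltd.
Aggregating (R3): 31.9858% + 2.3808% = 34.3666%.
34.3666% exceeds the 5% threshold by 29.3666 percentage points.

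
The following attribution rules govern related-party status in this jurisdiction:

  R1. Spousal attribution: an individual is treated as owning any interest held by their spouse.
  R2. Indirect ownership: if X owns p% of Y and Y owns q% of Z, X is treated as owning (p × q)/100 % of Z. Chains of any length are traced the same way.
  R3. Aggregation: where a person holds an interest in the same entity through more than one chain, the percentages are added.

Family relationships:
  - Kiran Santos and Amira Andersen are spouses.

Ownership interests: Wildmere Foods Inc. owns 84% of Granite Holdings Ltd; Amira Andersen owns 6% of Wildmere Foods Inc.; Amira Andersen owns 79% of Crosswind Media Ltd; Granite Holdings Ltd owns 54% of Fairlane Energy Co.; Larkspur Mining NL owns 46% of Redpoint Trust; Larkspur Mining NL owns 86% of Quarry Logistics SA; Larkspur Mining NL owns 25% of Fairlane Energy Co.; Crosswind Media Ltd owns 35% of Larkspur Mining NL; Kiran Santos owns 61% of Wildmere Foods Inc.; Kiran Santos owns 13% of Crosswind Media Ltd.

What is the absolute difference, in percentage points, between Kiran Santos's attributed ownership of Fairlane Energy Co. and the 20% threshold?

18.4412

By spousal attribution (R1), Kiran Santos is treated as also owning Amira Andersen's interest in Wildmere Foods Inc, giving 61% + 6% = 67%.
By spousal attribution (R1), Kiran Santos is treated as also owning Amira Andersen's interest in Crosswind Media Ltd, giving 13% + 79% = 92%.
Chain via Wildmere Foods Inc. → Granite Holdings Ltd (R2): 67% × 84% × 54% = 30.3912% of Fairlane Energy Co.
Chain via Crosswind Media Ltd → Larkspur Mining NL (R2): 92% × 35% × 25% = 8.05% of Fairlane Energy Co.
Aggregating (R3): 30.3912% + 8.05% = 38.4412%.
38.4412% exceeds the 20% threshold by 18.4412 percentage points.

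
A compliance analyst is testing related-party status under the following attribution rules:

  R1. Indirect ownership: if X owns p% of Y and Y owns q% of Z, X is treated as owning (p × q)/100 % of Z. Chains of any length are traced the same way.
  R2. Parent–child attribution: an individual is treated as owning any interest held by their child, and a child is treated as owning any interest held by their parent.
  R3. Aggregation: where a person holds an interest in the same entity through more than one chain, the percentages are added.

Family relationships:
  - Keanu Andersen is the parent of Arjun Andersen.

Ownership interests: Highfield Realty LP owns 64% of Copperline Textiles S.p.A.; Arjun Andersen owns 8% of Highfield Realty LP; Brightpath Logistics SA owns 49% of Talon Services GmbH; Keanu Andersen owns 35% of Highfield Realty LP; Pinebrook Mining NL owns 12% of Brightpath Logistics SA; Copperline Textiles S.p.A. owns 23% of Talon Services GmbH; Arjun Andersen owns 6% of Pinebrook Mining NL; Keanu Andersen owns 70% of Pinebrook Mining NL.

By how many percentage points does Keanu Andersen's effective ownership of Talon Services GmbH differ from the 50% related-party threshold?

39.2016

By parent–child attribution (R2), Keanu Andersen is treated as also owning Arjun Andersen's interest in Pinebrook Mining NL, giving 70% + 6% = 76%.
By parent–child attribution (R2), Keanu Andersen is treated as also owning Arjun Andersen's interest in Highfield Realty LP, giving 35% + 8% = 43%.
Chain via Pinebrook Mining NL → Brightpath Logistics SA (R1): 76% × 12% × 49% = 4.4688% of Talon Services GmbH.
Chain via Highfield Realty LP → Copperline Textiles S.p.A. (R1): 43% × 64% × 23% = 6.3296% of Talon Services GmbH.
Aggregating (R3): 4.4688% + 6.3296% = 10.7984%.
10.7984% falls short of the 50% threshold by 39.2016 percentage points.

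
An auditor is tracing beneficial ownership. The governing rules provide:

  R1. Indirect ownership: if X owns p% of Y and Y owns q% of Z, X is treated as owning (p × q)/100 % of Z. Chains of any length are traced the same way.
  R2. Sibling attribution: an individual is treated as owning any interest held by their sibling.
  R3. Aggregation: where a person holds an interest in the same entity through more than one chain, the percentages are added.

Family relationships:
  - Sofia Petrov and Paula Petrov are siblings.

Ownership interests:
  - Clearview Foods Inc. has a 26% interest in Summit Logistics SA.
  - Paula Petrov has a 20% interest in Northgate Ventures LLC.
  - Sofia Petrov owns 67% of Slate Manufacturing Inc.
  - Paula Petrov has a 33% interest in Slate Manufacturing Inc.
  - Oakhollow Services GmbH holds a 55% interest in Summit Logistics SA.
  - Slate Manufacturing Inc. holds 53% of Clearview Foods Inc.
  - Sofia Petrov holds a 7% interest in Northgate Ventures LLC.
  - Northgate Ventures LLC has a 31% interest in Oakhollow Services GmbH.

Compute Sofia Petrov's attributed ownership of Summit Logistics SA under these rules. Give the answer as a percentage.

18.3835%

By sibling attribution (R2), Sofia Petrov is treated as also owning Paula Petrov's interest in Slate Manufacturing Inc, giving 67% + 33% = 100%.
By sibling attribution (R2), Sofia Petrov is treated as also owning Paula Petrov's interest in Northgate Ventures LLC, giving 7% + 20% = 27%.
Chain via Slate Manufacturing Inc. → Clearview Foods Inc. (R1): 100% × 53% × 26% = 13.78% of Summit Logistics SA.
Chain via Northgate Ventures LLC → Oakhollow Services GmbH (R1): 27% × 31% × 55% = 4.6035% of Summit Logistics SA.
Aggregating (R3): 13.78% + 4.6035% = 18.3835%.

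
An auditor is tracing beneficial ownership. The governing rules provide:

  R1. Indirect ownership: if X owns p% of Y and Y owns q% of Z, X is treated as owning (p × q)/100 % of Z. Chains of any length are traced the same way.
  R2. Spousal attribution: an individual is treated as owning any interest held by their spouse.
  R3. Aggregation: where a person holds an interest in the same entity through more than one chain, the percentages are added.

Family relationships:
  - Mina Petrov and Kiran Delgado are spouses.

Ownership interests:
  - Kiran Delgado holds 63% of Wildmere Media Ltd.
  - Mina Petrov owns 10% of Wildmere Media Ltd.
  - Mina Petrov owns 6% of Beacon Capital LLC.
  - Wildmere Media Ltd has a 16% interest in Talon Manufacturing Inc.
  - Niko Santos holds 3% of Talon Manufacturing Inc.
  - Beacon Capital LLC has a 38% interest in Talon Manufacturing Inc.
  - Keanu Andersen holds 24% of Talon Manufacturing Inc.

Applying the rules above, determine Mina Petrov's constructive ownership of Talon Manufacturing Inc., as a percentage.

13.96%

By spousal attribution (R2), Mina Petrov is treated as also owning Kiran Delgado's interest in Wildmere Media Ltd, giving 10% + 63% = 73%.
Chain via Beacon Capital LLC (R1): 6% × 38% = 2.28% of Talon Manufacturing Inc.
Chain via Wildmere Media Ltd (R1): 73% × 16% = 11.68% of Talon Manufacturing Inc.
Aggregating (R3): 2.28% + 11.68% = 13.96%.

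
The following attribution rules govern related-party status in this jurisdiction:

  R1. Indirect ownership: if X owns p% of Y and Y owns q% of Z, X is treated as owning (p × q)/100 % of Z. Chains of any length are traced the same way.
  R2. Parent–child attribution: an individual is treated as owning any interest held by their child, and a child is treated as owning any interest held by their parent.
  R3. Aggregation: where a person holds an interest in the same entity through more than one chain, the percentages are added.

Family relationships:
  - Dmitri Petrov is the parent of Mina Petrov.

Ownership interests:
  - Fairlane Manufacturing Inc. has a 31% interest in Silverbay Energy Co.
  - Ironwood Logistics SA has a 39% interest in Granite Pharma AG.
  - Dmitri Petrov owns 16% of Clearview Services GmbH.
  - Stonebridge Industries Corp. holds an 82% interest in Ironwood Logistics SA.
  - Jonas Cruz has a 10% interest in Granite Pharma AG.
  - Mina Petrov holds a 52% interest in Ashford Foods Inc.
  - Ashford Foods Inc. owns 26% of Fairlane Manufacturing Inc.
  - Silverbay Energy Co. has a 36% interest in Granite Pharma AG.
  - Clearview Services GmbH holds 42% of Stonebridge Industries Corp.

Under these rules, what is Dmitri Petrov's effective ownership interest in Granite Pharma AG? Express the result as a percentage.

3.657888%

By parent–child attribution (R2), Dmitri Petrov is treated as owning Mina Petrov's 52% interest in Ashford Foods Inc.
Chain via Clearview Services GmbH → Stonebridge Industries Corp. → Ironwood Logistics SA (R1): 16% × 42% × 82% × 39% = 2.149056% of Granite Pharma AG.
Chain via Ashford Foods Inc. → Fairlane Manufacturing Inc. → Silverbay Energy Co. (R1): 52% × 26% × 31% × 36% = 1.508832% of Granite Pharma AG.
Aggregating (R3): 2.149056% + 1.508832% = 3.657888%.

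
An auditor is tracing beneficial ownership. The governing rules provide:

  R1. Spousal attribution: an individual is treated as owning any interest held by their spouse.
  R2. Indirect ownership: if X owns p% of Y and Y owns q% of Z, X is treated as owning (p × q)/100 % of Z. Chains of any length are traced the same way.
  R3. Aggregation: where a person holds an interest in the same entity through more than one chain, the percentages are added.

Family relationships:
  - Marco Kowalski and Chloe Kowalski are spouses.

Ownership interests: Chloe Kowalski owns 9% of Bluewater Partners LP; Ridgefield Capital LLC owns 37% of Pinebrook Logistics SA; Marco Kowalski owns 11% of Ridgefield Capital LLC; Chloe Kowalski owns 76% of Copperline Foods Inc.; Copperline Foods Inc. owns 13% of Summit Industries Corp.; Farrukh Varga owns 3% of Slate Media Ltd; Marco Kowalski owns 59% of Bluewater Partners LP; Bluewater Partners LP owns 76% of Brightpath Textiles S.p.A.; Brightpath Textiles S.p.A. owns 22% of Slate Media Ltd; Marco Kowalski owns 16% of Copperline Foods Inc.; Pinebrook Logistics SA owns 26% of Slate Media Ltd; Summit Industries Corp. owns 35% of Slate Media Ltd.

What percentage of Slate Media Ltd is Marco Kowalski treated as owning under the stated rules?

16.6138%

By spousal attribution (R1), Marco Kowalski is treated as also owning Chloe Kowalski's interest in Bluewater Partners LP, giving 59% + 9% = 68%.
By spousal attribution (R1), Marco Kowalski is treated as also owning Chloe Kowalski's interest in Copperline Foods Inc, giving 16% + 76% = 92%.
Chain via Bluewater Partners LP → Brightpath Textiles S.p.A. (R2): 68% × 76% × 22% = 11.3696% of Slate Media Ltd.
Chain via Ridgefield Capital LLC → Pinebrook Logistics SA (R2): 11% × 37% × 26% = 1.0582% of Slate Media Ltd.
Chain via Copperline Foods Inc. → Summit Industries Corp. (R2): 92% × 13% × 35% = 4.186% of Slate Media Ltd.
Aggregating (R3): 11.3696% + 1.0582% + 4.186% = 16.6138%.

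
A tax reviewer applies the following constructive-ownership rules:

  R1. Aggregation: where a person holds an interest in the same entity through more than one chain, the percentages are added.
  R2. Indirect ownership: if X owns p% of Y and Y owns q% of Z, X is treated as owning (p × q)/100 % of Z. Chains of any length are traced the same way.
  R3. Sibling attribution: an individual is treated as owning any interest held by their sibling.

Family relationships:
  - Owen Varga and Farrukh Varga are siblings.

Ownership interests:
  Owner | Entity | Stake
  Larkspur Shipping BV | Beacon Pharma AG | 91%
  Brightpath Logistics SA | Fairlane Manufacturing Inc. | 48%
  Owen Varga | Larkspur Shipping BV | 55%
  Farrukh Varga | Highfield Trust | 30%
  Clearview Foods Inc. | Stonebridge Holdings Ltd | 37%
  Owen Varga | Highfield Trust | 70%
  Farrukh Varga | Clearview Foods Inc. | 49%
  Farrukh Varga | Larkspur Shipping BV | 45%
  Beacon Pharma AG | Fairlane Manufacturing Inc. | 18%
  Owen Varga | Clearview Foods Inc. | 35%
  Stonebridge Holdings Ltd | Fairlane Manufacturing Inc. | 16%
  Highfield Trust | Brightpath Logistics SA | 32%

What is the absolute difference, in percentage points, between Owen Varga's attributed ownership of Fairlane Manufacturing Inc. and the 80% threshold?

By sibling attribution (R3), Owen Varga is treated as also owning Farrukh Varga's interest in Clearview Foods Inc, giving 35% + 49% = 84%.
By sibling attribution (R3), Owen Varga is treated as also owning Farrukh Varga's interest in Larkspur Shipping BV, giving 55% + 45% = 100%.
By sibling attribution (R3), Owen Varga is treated as also owning Farrukh Varga's interest in Highfield Trust, giving 70% + 30% = 100%.
Chain via Clearview Foods Inc. → Stonebridge Holdings Ltd (R2): 84% × 37% × 16% = 4.9728% of Fairlane Manufacturing Inc.
Chain via Larkspur Shipping BV → Beacon Pharma AG (R2): 100% × 91% × 18% = 16.38% of Fairlane Manufacturing Inc.
Chain via Highfield Trust → Brightpath Logistics SA (R2): 100% × 32% × 48% = 15.36% of Fairlane Manufacturing Inc.
Aggregating (R1): 4.9728% + 16.38% + 15.36% = 36.7128%.
36.7128% falls short of the 80% threshold by 43.2872 percentage points.

43.2872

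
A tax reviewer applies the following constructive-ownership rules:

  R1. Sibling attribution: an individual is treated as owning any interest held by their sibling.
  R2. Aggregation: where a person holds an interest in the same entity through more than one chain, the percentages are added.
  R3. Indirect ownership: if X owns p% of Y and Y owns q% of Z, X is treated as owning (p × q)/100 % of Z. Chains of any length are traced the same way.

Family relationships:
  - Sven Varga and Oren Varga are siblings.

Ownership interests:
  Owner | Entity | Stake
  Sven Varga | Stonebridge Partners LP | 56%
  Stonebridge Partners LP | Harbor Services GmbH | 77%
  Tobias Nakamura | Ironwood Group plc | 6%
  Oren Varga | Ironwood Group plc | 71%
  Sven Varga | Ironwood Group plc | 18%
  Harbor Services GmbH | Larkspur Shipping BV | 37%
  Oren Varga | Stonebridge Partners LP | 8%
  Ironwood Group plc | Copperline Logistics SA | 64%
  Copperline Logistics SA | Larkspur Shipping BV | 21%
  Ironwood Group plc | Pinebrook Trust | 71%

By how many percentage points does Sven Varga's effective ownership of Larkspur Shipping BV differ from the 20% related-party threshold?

10.1952

By sibling attribution (R1), Sven Varga is treated as also owning Oren Varga's interest in Stonebridge Partners LP, giving 56% + 8% = 64%.
By sibling attribution (R1), Sven Varga is treated as also owning Oren Varga's interest in Ironwood Group plc, giving 18% + 71% = 89%.
Chain via Stonebridge Partners LP → Harbor Services GmbH (R3): 64% × 77% × 37% = 18.2336% of Larkspur Shipping BV.
Chain via Ironwood Group plc → Copperline Logistics SA (R3): 89% × 64% × 21% = 11.9616% of Larkspur Shipping BV.
Aggregating (R2): 18.2336% + 11.9616% = 30.1952%.
30.1952% exceeds the 20% threshold by 10.1952 percentage points.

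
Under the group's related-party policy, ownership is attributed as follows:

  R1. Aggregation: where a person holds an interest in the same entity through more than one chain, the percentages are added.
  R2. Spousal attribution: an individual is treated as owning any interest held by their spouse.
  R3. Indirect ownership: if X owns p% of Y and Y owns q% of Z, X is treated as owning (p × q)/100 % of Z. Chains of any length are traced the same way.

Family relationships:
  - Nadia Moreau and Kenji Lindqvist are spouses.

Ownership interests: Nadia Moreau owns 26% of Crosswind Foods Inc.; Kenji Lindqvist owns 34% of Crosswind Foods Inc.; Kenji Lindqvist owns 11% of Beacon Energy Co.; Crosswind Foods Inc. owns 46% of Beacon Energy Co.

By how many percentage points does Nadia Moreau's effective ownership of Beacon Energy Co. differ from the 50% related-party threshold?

11.4

By spousal attribution (R2), Nadia Moreau is treated as also owning Kenji Lindqvist's interest in Crosswind Foods Inc, giving 26% + 34% = 60%.
By spousal attribution (R2), Nadia Moreau is treated as owning Kenji Lindqvist's 11% interest in Beacon Energy Co.
Chain via Crosswind Foods Inc. (R3): 60% × 46% = 27.6% of Beacon Energy Co.
Direct interest in Beacon Energy Co: 11%.
Aggregating (R1): 27.6% + 11% = 38.6%.
38.6% falls short of the 50% threshold by 11.4 percentage points.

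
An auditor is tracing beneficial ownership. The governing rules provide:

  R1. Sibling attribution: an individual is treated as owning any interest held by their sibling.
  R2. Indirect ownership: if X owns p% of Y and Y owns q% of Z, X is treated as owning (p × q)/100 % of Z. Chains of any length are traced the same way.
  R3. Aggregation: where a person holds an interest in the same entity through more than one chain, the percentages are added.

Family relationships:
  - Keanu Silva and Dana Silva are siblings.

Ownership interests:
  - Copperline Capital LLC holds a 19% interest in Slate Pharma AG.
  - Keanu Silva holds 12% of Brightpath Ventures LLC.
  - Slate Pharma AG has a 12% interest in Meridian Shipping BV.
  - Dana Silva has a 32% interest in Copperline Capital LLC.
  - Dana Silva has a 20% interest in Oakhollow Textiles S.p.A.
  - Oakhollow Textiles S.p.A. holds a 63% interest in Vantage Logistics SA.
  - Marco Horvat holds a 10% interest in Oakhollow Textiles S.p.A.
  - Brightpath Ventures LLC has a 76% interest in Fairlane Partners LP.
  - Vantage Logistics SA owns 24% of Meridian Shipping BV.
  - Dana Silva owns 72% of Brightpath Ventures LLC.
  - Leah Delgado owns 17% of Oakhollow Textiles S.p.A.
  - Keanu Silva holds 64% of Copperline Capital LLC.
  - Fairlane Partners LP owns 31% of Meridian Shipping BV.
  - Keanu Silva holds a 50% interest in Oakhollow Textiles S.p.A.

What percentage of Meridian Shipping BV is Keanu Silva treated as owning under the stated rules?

32.5632%

By sibling attribution (R1), Keanu Silva is treated as also owning Dana Silva's interest in Oakhollow Textiles S.p.A, giving 50% + 20% = 70%.
By sibling attribution (R1), Keanu Silva is treated as also owning Dana Silva's interest in Brightpath Ventures LLC, giving 12% + 72% = 84%.
By sibling attribution (R1), Keanu Silva is treated as also owning Dana Silva's interest in Copperline Capital LLC, giving 64% + 32% = 96%.
Chain via Oakhollow Textiles S.p.A. → Vantage Logistics SA (R2): 70% × 63% × 24% = 10.584% of Meridian Shipping BV.
Chain via Brightpath Ventures LLC → Fairlane Partners LP (R2): 84% × 76% × 31% = 19.7904% of Meridian Shipping BV.
Chain via Copperline Capital LLC → Slate Pharma AG (R2): 96% × 19% × 12% = 2.1888% of Meridian Shipping BV.
Aggregating (R3): 10.584% + 19.7904% + 2.1888% = 32.5632%.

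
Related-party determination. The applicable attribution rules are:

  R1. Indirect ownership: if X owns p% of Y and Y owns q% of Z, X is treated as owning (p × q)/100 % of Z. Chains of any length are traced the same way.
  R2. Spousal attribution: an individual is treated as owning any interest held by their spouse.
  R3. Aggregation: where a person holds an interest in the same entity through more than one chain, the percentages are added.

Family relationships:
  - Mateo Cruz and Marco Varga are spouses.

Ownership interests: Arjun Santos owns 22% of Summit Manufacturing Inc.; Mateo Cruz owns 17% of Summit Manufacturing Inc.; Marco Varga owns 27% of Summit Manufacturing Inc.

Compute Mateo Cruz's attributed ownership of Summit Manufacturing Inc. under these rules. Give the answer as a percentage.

44%

By spousal attribution (R2), Mateo Cruz is treated as also owning Marco Varga's interest in Summit Manufacturing Inc, giving 17% + 27% = 44%.
Direct interest in Summit Manufacturing Inc: 44%.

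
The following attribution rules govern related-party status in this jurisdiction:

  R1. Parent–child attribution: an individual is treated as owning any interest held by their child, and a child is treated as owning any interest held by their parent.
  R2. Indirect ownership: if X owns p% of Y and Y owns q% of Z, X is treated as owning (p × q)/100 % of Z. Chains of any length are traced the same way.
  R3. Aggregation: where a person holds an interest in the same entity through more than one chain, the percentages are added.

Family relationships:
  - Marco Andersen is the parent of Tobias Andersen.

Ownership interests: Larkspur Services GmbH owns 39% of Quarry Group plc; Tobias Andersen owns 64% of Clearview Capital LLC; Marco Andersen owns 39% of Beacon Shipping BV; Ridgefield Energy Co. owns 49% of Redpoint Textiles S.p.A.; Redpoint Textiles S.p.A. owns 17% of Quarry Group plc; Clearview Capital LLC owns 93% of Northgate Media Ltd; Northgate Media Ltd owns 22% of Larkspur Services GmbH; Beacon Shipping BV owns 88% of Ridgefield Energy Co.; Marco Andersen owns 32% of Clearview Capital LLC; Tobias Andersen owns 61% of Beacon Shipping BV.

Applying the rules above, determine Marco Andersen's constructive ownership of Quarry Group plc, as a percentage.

By parent–child attribution (R1), Marco Andersen is treated as also owning Tobias Andersen's interest in Clearview Capital LLC, giving 32% + 64% = 96%.
By parent–child attribution (R1), Marco Andersen is treated as also owning Tobias Andersen's interest in Beacon Shipping BV, giving 39% + 61% = 100%.
Chain via Clearview Capital LLC → Northgate Media Ltd → Larkspur Services GmbH (R2): 96% × 93% × 22% × 39% = 7.660224% of Quarry Group plc.
Chain via Beacon Shipping BV → Ridgefield Energy Co. → Redpoint Textiles S.p.A. (R2): 100% × 88% × 49% × 17% = 7.3304% of Quarry Group plc.
Aggregating (R3): 7.660224% + 7.3304% = 14.990624%.

14.990624%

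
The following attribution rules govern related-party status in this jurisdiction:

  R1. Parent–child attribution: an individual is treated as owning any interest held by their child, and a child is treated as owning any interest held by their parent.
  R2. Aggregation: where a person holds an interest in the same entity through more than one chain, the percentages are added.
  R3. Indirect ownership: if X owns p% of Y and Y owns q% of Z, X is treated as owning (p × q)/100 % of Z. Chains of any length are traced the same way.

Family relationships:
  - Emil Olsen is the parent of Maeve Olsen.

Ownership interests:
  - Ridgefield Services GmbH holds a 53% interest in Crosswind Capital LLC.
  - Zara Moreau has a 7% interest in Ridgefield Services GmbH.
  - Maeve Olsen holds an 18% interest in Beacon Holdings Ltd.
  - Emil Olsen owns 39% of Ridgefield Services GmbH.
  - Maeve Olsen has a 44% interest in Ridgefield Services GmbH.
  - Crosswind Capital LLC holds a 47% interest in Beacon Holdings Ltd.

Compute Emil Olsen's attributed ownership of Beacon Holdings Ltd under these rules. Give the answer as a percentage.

38.6753%

By parent–child attribution (R1), Emil Olsen is treated as also owning Maeve Olsen's interest in Ridgefield Services GmbH, giving 39% + 44% = 83%.
By parent–child attribution (R1), Emil Olsen is treated as owning Maeve Olsen's 18% interest in Beacon Holdings Ltd.
Chain via Ridgefield Services GmbH → Crosswind Capital LLC (R3): 83% × 53% × 47% = 20.6753% of Beacon Holdings Ltd.
Direct interest in Beacon Holdings Ltd: 18%.
Aggregating (R2): 20.6753% + 18% = 38.6753%.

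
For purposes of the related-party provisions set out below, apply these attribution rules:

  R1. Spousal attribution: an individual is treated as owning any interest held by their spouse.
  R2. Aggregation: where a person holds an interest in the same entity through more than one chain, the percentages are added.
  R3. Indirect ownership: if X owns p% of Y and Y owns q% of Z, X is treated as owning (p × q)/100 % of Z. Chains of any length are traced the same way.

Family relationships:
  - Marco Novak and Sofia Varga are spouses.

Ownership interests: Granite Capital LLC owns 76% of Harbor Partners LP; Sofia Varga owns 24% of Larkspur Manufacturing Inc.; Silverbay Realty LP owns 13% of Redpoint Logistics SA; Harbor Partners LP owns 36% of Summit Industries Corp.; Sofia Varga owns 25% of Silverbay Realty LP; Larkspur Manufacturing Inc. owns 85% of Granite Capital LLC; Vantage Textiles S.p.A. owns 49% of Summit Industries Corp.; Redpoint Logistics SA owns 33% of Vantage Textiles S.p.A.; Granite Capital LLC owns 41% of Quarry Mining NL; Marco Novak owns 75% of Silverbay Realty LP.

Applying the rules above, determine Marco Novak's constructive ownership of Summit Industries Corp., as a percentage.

By spousal attribution (R1), Marco Novak is treated as also owning Sofia Varga's interest in Silverbay Realty LP, giving 75% + 25% = 100%.
By spousal attribution (R1), Marco Novak is treated as owning Sofia Varga's 24% interest in Larkspur Manufacturing Inc.
Chain via Silverbay Realty LP → Redpoint Logistics SA → Vantage Textiles S.p.A. (R3): 100% × 13% × 33% × 49% = 2.1021% of Summit Industries Corp.
Chain via Larkspur Manufacturing Inc. → Granite Capital LLC → Harbor Partners LP (R3): 24% × 85% × 76% × 36% = 5.58144% of Summit Industries Corp.
Aggregating (R2): 2.1021% + 5.58144% = 7.68354%.

7.68354%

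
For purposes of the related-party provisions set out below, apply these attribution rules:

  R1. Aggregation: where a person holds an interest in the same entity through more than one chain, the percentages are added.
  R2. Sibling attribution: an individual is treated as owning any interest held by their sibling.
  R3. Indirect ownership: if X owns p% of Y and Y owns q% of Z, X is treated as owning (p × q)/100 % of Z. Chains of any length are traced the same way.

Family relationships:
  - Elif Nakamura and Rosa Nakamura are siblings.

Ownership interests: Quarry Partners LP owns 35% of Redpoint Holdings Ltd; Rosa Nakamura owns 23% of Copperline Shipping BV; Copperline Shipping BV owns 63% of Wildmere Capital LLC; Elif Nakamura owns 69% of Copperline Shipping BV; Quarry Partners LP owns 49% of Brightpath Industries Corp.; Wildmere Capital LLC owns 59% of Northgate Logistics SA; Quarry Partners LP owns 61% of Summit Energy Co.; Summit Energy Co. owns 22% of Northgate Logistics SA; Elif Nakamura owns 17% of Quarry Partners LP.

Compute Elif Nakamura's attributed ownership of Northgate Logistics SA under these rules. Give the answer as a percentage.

By sibling attribution (R2), Elif Nakamura is treated as also owning Rosa Nakamura's interest in Copperline Shipping BV, giving 69% + 23% = 92%.
Chain via Copperline Shipping BV → Wildmere Capital LLC (R3): 92% × 63% × 59% = 34.1964% of Northgate Logistics SA.
Chain via Quarry Partners LP → Summit Energy Co. (R3): 17% × 61% × 22% = 2.2814% of Northgate Logistics SA.
Aggregating (R1): 34.1964% + 2.2814% = 36.4778%.

36.4778%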